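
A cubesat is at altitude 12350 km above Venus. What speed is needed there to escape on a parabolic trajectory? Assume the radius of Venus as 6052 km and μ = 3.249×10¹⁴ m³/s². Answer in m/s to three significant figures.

v_esc ≈ 5940 m/s

r = 6052 + 12350 = 18402 km = 1.8402×10⁷ m.
Escape speed v_esc = √(2μ/r) = √(2 × 3.249×10¹⁴ / 1.840×10⁷) = √(3.531×10⁷) = 5942 m/s.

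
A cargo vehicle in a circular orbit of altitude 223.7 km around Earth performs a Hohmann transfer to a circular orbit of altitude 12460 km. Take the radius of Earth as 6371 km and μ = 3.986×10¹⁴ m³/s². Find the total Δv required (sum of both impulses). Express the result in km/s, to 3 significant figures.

Δv_total ≈ 2.97 km/s

r₁ = 6371 + 223.7 = 6594.7 km = 6.5947×10⁶ m.
r₂ = 6371 + 12460 = 18831 km = 1.8831×10⁷ m.
Transfer ellipse a_t = (r₁ + r₂)/2 = 1.271×10⁷ m.
At r₁: circular v_c1 = √(μ/r₁) = 7774 m/s; transfer-perigee v_p = √[μ(2/r₁ − 1/a_t)] = 9462 m/s.
Δv₁ = v_p − v_c1 = 1688 m/s.
At r₂: circular v_c2 = √(μ/r₂) = 4601 m/s; transfer-apogee v_a = √[μ(2/r₂ − 1/a_t)] = 3314 m/s.
Δv₂ = v_c2 − v_a = 1287 m/s.
Total Δv = Δv₁ + Δv₂ = 2975 m/s = 2.975 km/s.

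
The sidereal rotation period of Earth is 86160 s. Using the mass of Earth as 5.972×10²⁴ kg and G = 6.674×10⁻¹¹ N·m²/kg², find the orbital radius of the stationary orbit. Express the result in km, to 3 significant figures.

μ = GM = 6.674×10⁻¹¹ × 5.972×10²⁴ = 3.986×10¹⁴ m³/s².
A synchronous orbit has period T, so by Kepler's third law a = (μT²/4π²)^(1/3).
μT²/4π² = 3.986×10¹⁴ × (8.616×10⁴)² / 39.48 = 7.495×10²² m³.
a = 4.216×10⁷ m = 42162 km.

r_sync ≈ 42200 km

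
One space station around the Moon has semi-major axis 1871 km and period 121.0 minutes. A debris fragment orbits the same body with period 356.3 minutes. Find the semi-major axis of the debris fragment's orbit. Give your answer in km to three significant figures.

Kepler's third law: a³ ∝ T², so a₂ = a₁ (T₂/T₁)^(2/3).
T₂/T₁ = 2.945, (T₂/T₁)^(2/3) = 2.054.
a₂ = 1871 × 2.054 = 3844 km.

a₂ ≈ 3840 km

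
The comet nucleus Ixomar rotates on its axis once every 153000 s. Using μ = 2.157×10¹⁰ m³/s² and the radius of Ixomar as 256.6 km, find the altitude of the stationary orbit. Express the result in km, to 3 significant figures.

A synchronous orbit has period T, so by Kepler's third law a = (μT²/4π²)^(1/3).
μT²/4π² = 2.157×10¹⁰ × (1.530×10⁵)² / 39.48 = 1.279×10¹⁹ m³.
a = 2.339×10⁶ m = 2338.6 km.
Altitude h = a − R = 2338.6 − 256.6 = 2082.0 km.

h_sync ≈ 2080 km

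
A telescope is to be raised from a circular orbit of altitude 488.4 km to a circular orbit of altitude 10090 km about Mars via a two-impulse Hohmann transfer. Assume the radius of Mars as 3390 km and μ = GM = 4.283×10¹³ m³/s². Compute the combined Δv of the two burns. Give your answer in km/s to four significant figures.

r₁ = 3390 + 488.4 = 3878.4 km = 3.8784×10⁶ m.
r₂ = 3390 + 10090 = 13480 km = 1.3480×10⁷ m.
Transfer ellipse a_t = (r₁ + r₂)/2 = 8.679×10⁶ m.
At r₁: circular v_c1 = √(μ/r₁) = 3323 m/s; transfer-periapsis v_p = √[μ(2/r₁ − 1/a_t)] = 4141 m/s.
Δv₁ = v_p − v_c1 = 818.3 m/s.
At r₂: circular v_c2 = √(μ/r₂) = 1782 m/s; transfer-apoapsis v_a = √[μ(2/r₂ − 1/a_t)] = 1192 m/s.
Δv₂ = v_c2 − v_a = 590.9 m/s.
Total Δv = Δv₁ + Δv₂ = 1409 m/s = 1.409 km/s.

Δv_total ≈ 1.409 km/s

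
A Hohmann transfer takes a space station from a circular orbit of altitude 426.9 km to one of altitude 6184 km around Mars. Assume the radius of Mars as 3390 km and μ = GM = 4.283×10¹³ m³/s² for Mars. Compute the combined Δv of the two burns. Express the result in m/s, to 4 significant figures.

r₁ = 3390 + 426.9 = 3816.9 km = 3.8169×10⁶ m.
r₂ = 3390 + 6184 = 9574.0 km = 9.5740×10⁶ m.
Transfer ellipse a_t = (r₁ + r₂)/2 = 6.695×10⁶ m.
At r₁: circular v_c1 = √(μ/r₁) = 3350 m/s; transfer-periapsis v_p = √[μ(2/r₁ − 1/a_t)] = 4006 m/s.
Δv₁ = v_p − v_c1 = 655.9 m/s.
At r₂: circular v_c2 = √(μ/r₂) = 2115 m/s; transfer-apoapsis v_a = √[μ(2/r₂ − 1/a_t)] = 1597 m/s.
Δv₂ = v_c2 − v_a = 518.1 m/s.
Total Δv = Δv₁ + Δv₂ = 1174 m/s.

Δv_total ≈ 1174 m/s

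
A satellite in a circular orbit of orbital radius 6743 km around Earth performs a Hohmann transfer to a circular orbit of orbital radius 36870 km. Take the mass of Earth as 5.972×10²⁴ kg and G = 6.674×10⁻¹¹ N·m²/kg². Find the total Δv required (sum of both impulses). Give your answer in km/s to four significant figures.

μ = GM = 6.674×10⁻¹¹ × 5.972×10²⁴ = 3.986×10¹⁴ m³/s².
r₁ = 6743 km = 6.743×10⁶ m.
r₂ = 36870 km = 3.687×10⁷ m.
Transfer ellipse a_t = (r₁ + r₂)/2 = 2.181×10⁷ m.
At r₁: circular v_c1 = √(μ/r₁) = 7688 m/s; transfer-perigee v_p = √[μ(2/r₁ − 1/a_t)] = 9997 m/s.
Δv₁ = v_p − v_c1 = 2309 m/s.
At r₂: circular v_c2 = √(μ/r₂) = 3288 m/s; transfer-apogee v_a = √[μ(2/r₂ − 1/a_t)] = 1828 m/s.
Δv₂ = v_c2 − v_a = 1460 m/s.
Total Δv = Δv₁ + Δv₂ = 3768 m/s = 3.768 km/s.

Δv_total ≈ 3.768 km/s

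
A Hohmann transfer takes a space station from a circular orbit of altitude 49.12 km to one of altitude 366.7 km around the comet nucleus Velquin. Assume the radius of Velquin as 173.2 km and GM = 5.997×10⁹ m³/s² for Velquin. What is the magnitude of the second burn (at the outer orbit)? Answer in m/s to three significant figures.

r₁ = 173.2 + 49.12 = 222.32 km = 2.2232×10⁵ m.
r₂ = 173.2 + 366.7 = 539.90 km = 5.3990×10⁵ m.
Transfer ellipse a_t = (r₁ + r₂)/2 = 3.811×10⁵ m.
At r₁: circular v_c1 = √(μ/r₁) = 164.2 m/s; transfer-periapsis v_p = √[μ(2/r₁ − 1/a_t)] = 195.5 m/s.
At r₂: circular v_c2 = √(μ/r₂) = 105.4 m/s; transfer-apoapsis v_a = √[μ(2/r₂ − 1/a_t)] = 80.50 m/s.
Δv₂ = v_c2 − v_a = 24.90 m/s.

Δv ≈ 24.9 m/s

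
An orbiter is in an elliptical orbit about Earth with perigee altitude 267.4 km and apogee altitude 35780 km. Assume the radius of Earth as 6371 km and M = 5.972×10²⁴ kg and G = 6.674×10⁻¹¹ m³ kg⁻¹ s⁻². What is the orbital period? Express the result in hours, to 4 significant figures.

μ = GM = 6.674×10⁻¹¹ × 5.972×10²⁴ = 3.986×10¹⁴ m³/s².
r_p = 6371 + 267.4 = 6638.4 km = 6.6384×10⁶ m.
r_a = 6371 + 35780 = 42151 km = 4.2151×10⁷ m.
Semi-major axis a = (r_p + r_a)/2 = (6638.4 + 42151)/2 = 24395 km = 2.439×10⁷ m.
By Kepler's third law T = 2π√(a³/μ) = 2π × 6.035×10³ = 3.792×10⁴ s.
= 10.53 hours.

T ≈ 10.53 hours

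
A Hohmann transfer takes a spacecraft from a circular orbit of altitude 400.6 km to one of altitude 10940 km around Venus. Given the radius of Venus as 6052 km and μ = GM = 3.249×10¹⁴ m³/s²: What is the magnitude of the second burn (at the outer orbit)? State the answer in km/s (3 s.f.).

r₁ = 6052 + 400.6 = 6452.6 km = 6.4526×10⁶ m.
r₂ = 6052 + 10940 = 16992 km = 1.6992×10⁷ m.
Transfer ellipse a_t = (r₁ + r₂)/2 = 1.172×10⁷ m.
At r₁: circular v_c1 = √(μ/r₁) = 7096 m/s; transfer-periapsis v_p = √[μ(2/r₁ − 1/a_t)] = 8543 m/s.
At r₂: circular v_c2 = √(μ/r₂) = 4373 m/s; transfer-apoapsis v_a = √[μ(2/r₂ − 1/a_t)] = 3244 m/s.
Δv₂ = v_c2 − v_a = 1128 m/s.
= 1.128 km/s.

Δv ≈ 1.13 km/s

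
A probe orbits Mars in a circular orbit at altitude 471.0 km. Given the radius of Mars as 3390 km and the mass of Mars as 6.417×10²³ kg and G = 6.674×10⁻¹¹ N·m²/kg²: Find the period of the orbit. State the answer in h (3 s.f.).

T ≈ 2.02 h

μ = GM = 6.674×10⁻¹¹ × 6.417×10²³ = 4.283×10¹³ m³/s².
r = 3390 + 471.0 = 3861.0 km = 3.8610×10⁶ m.
Kepler's third law: T = 2π√(r³/μ) = 2π√((3.861×10⁶)³ / 4.283×10¹³).
r³/μ = 1.344×10⁶ s², so T = 2π × 1.159×10³ = 7.284×10³ s.
Converting: 7.284×10³ s ÷ 3600 = 2.023 h.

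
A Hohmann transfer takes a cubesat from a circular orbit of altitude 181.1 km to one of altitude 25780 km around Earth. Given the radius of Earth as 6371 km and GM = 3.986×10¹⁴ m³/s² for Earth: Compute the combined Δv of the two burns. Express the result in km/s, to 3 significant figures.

Δv_total ≈ 3.73 km/s

r₁ = 6371 + 181.1 = 6552.1 km = 6.5521×10⁶ m.
r₂ = 6371 + 25780 = 32151 km = 3.2151×10⁷ m.
Transfer ellipse a_t = (r₁ + r₂)/2 = 1.935×10⁷ m.
At r₁: circular v_c1 = √(μ/r₁) = 7800 m/s; transfer-perigee v_p = √[μ(2/r₁ − 1/a_t)] = 10050 m/s.
Δv₁ = v_p − v_c1 = 2254 m/s.
At r₂: circular v_c2 = √(μ/r₂) = 3521 m/s; transfer-apogee v_a = √[μ(2/r₂ − 1/a_t)] = 2049 m/s.
Δv₂ = v_c2 − v_a = 1472 m/s.
Total Δv = Δv₁ + Δv₂ = 3726 m/s = 3.726 km/s.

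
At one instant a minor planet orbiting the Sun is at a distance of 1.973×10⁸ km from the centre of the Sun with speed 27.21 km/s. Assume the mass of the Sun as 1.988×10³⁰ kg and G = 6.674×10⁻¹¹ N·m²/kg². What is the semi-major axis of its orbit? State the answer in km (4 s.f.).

μ = GM = 6.674×10⁻¹¹ × 1.988×10³⁰ = 1.327×10²⁰ m³/s².
r = 1.973×10¹¹ m.
Specific orbital energy ε = v²/2 − μ/r = (27210)²/2 − 1.327×10²⁰/1.973×10¹¹ = -3.023×10⁸ J/kg.
Since ε = −μ/(2a), a = −μ/(2ε) = 2.195×10¹¹ m = 2.1946×10⁸ km.

a ≈ 2.195×10⁸ km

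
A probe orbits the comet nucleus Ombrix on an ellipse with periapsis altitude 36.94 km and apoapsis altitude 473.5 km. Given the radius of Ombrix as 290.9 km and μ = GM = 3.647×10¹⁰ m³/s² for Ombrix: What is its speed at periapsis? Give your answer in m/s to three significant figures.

r_p = 290.9 + 36.94 = 327.84 km = 3.2784×10⁵ m.
r_a = 290.9 + 473.5 = 764.40 km = 7.6440×10⁵ m.
Semi-major axis a = (r_p + r_a)/2 = 546.12 km = 5.461×10⁵ m.
Vis-viva: v² = μ(2/r − 1/a) = 3.647×10¹⁰ × (6.101×10⁻⁶ − 1.831×10⁻⁶) = 1.557×10⁵ m²/s².
v = 394.6 m/s.

v ≈ 395 m/s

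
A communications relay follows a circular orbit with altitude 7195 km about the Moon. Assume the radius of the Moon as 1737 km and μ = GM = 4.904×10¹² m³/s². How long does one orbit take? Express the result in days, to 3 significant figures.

r = 1737 + 7195 = 8932.0 km = 8.9320×10⁶ m.
Kepler's third law: T = 2π√(r³/μ) = 2π√((8.932×10⁶)³ / 4.904×10¹²).
r³/μ = 1.453×10⁸ s², so T = 2π × 1.205×10⁴ = 7.574×10⁴ s.
Converting: 7.574×10⁴ s ÷ 86400 = 0.8766 days.

T ≈ 0.877 days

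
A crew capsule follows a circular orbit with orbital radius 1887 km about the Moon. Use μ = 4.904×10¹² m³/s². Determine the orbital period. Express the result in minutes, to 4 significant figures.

r = 1887 km = 1.887×10⁶ m.
Kepler's third law: T = 2π√(r³/μ) = 2π√((1.887×10⁶)³ / 4.904×10¹²).
r³/μ = 1.370×10⁶ s², so T = 2π × 1.171×10³ = 7.355×10³ s.
Converting: 7.355×10³ s ÷ 60.00 = 122.6 minutes.

T ≈ 122.6 minutes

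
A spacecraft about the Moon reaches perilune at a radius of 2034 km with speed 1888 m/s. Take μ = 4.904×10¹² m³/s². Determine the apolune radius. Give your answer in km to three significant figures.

apolune radius ≈ 5770 km

r_p = 2.034×10⁶ m.
Specific energy ε = v²/2 − μ/r = -6.287×10⁵ J/kg, so a = −μ/(2ε) = 3.900×10⁶ m.
The apsides satisfy r_p + r_a = 2a, so the apolune radius is 2a − r_p = 5.766×10⁶ m = 5765.7 km.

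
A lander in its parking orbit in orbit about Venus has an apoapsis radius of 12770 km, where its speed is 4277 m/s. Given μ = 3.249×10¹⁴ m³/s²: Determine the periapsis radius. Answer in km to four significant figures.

periapsis radius ≈ 7167 km

r_a = 1.277×10⁷ m.
Specific energy ε = v²/2 − μ/r = -1.630×10⁷ J/kg, so a = −μ/(2ε) = 9.969×10⁶ m.
The apsides satisfy r_p + r_a = 2a, so the periapsis radius is 2a − r_a = 7.167×10⁶ m = 7167.3 km.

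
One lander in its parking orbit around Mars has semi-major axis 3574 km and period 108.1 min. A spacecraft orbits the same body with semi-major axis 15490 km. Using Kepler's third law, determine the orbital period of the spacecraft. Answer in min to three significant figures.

Kepler's third law: T² ∝ a³, so T₂ = T₁ (a₂/a₁)^(3/2).
a₂/a₁ = 4.334, (a₂/a₁)^(3/2) = 9.023.
T₂ = 108.1 × 9.023 = 975.4 min.

T₂ ≈ 975 min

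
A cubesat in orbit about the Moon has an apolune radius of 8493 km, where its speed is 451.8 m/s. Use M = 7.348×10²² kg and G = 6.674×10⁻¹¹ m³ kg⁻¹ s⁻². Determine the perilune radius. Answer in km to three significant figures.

μ = GM = 6.674×10⁻¹¹ × 7.348×10²² = 4.904×10¹² m³/s².
r_a = 8.493×10⁶ m.
Specific energy ε = v²/2 − μ/r = -4.754×10⁵ J/kg, so a = −μ/(2ε) = 5.158×10⁶ m.
The apsides satisfy r_p + r_a = 2a, so the perilune radius is 2a − r_a = 1.823×10⁶ m = 1823.5 km.

perilune radius ≈ 1820 km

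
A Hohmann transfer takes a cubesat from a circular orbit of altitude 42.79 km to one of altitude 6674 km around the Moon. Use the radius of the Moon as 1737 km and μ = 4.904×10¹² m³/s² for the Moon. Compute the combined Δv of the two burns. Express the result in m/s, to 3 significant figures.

Δv_total ≈ 785 m/s

r₁ = 1737 + 42.79 = 1779.8 km = 1.7798×10⁶ m.
r₂ = 1737 + 6674 = 8411.0 km = 8.4110×10⁶ m.
Transfer ellipse a_t = (r₁ + r₂)/2 = 5.095×10⁶ m.
At r₁: circular v_c1 = √(μ/r₁) = 1660 m/s; transfer-perilune v_p = √[μ(2/r₁ − 1/a_t)] = 2133 m/s.
Δv₁ = v_p − v_c1 = 472.7 m/s.
At r₂: circular v_c2 = √(μ/r₂) = 763.6 m/s; transfer-apolune v_a = √[μ(2/r₂ − 1/a_t)] = 451.3 m/s.
Δv₂ = v_c2 − v_a = 312.3 m/s.
Total Δv = Δv₁ + Δv₂ = 785.0 m/s.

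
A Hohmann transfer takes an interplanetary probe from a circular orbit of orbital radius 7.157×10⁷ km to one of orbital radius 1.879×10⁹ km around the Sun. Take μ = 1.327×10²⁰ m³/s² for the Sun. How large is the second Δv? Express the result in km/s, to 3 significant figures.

Δv ≈ 6.13 km/s

r₁ = 7.157×10⁷ km = 7.157×10¹⁰ m.
r₂ = 1.879×10⁹ km = 1.879×10¹² m.
Transfer ellipse a_t = (r₁ + r₂)/2 = 9.753×10¹¹ m.
At r₁: circular v_c1 = √(μ/r₁) = 43060 m/s; transfer-perihelion v_p = √[μ(2/r₁ − 1/a_t)] = 59770 m/s.
At r₂: circular v_c2 = √(μ/r₂) = 8404 m/s; transfer-aphelion v_a = √[μ(2/r₂ − 1/a_t)] = 2277 m/s.
Δv₂ = v_c2 − v_a = 6127 m/s.
= 6.127 km/s.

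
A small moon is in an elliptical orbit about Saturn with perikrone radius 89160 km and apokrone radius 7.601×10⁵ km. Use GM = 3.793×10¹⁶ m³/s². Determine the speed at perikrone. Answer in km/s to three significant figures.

Semi-major axis a = (r_p + r_a)/2 = 4.2463×10⁵ km = 4.246×10⁸ m.
Vis-viva: v² = μ(2/r − 1/a) = 3.793×10¹⁶ × (2.243×10⁻⁸ − 2.355×10⁻⁹) = 7.615×10⁸ m²/s².
v = 27600 m/s = 27.60 km/s.

v ≈ 27.6 km/s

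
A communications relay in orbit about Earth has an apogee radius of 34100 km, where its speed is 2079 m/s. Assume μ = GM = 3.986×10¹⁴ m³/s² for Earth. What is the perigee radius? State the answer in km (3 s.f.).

perigee radius ≈ 7730 km

r_a = 3.410×10⁷ m.
Specific energy ε = v²/2 − μ/r = -9.528×10⁶ J/kg, so a = −μ/(2ε) = 2.092×10⁷ m.
The apsides satisfy r_p + r_a = 2a, so the perigee radius is 2a − r_a = 7.734×10⁶ m = 7734.5 km.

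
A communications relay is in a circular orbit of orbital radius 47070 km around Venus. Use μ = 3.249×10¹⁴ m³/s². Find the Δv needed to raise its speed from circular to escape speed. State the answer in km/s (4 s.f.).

Δv ≈ 1.088 km/s

r = 47070 km = 4.707×10⁷ m.
Circular speed v_c = √(μ/r) = 2627 m/s.
Escape speed v_esc = √(2μ/r) = √2 × v_c = 3716 m/s.
Δv = v_esc − v_c = 1088 m/s = 1.088 km/s.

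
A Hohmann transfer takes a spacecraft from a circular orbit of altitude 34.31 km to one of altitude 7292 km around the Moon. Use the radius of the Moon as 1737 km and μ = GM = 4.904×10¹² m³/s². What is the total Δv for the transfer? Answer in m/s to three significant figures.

Δv_total ≈ 803 m/s

r₁ = 1737 + 34.31 = 1771.3 km = 1.7713×10⁶ m.
r₂ = 1737 + 7292 = 9029.0 km = 9.0290×10⁶ m.
Transfer ellipse a_t = (r₁ + r₂)/2 = 5.400×10⁶ m.
At r₁: circular v_c1 = √(μ/r₁) = 1664 m/s; transfer-perilune v_p = √[μ(2/r₁ − 1/a_t)] = 2152 m/s.
Δv₁ = v_p − v_c1 = 487.6 m/s.
At r₂: circular v_c2 = √(μ/r₂) = 737.0 m/s; transfer-apolune v_a = √[μ(2/r₂ − 1/a_t)] = 422.1 m/s.
Δv₂ = v_c2 − v_a = 314.9 m/s.
Total Δv = Δv₁ + Δv₂ = 802.5 m/s.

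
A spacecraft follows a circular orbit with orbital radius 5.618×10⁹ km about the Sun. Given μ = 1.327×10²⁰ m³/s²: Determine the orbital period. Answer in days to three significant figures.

r = 5.618×10⁹ km = 5.618×10¹² m.
Kepler's third law: T = 2π√(r³/μ) = 2π√((5.618×10¹²)³ / 1.327×10²⁰).
r³/μ = 1.336×10¹⁸ s², so T = 2π × 1.156×10⁹ = 7.263×10⁹ s.
Converting: 7.263×10⁹ s ÷ 86400 = 84060 days.

T ≈ 84100 days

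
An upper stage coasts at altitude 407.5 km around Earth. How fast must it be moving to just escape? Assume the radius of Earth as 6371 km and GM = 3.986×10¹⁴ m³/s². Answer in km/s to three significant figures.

v_esc ≈ 10.8 km/s

r = 6371 + 407.5 = 6778.5 km = 6.7785×10⁶ m.
Escape speed v_esc = √(2μ/r) = √(2 × 3.986×10¹⁴ / 6.778×10⁶) = √(1.176×10⁸) = 10840 m/s.
= 10.84 km/s.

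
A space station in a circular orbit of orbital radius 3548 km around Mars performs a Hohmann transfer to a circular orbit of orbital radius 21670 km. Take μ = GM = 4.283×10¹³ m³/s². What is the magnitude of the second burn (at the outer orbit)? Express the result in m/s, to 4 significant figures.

Δv ≈ 660.1 m/s

r₁ = 3548 km = 3.548×10⁶ m.
r₂ = 21670 km = 2.167×10⁷ m.
Transfer ellipse a_t = (r₁ + r₂)/2 = 1.261×10⁷ m.
At r₁: circular v_c1 = √(μ/r₁) = 3474 m/s; transfer-periapsis v_p = √[μ(2/r₁ − 1/a_t)] = 4555 m/s.
At r₂: circular v_c2 = √(μ/r₂) = 1406 m/s; transfer-apoapsis v_a = √[μ(2/r₂ − 1/a_t)] = 745.8 m/s.
Δv₂ = v_c2 − v_a = 660.1 m/s.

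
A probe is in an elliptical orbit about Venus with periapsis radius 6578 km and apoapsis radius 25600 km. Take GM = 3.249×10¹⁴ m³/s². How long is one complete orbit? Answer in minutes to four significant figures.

T ≈ 374.9 minutes

Semi-major axis a = (r_p + r_a)/2 = (6578.0 + 25600)/2 = 16089 km = 1.609×10⁷ m.
By Kepler's third law T = 2π√(a³/μ) = 2π × 3.580×10³ = 2.250×10⁴ s.
= 374.9 minutes.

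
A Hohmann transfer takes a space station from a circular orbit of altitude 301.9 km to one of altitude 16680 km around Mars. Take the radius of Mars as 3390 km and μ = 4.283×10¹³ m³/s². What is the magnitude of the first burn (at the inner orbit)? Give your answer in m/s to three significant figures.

r₁ = 3390 + 301.9 = 3691.9 km = 3.6919×10⁶ m.
r₂ = 3390 + 16680 = 20070 km = 2.0070×10⁷ m.
Transfer ellipse a_t = (r₁ + r₂)/2 = 1.188×10⁷ m.
At r₁: circular v_c1 = √(μ/r₁) = 3406 m/s; transfer-periapsis v_p = √[μ(2/r₁ − 1/a_t)] = 4427 m/s.
Δv₁ = v_p − v_c1 = 1021 m/s.

Δv ≈ 1020 m/s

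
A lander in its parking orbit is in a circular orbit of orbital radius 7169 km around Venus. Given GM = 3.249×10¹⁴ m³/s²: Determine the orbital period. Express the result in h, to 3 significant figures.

r = 7169 km = 7.169×10⁶ m.
Kepler's third law: T = 2π√(r³/μ) = 2π√((7.169×10⁶)³ / 3.249×10¹⁴).
r³/μ = 1.134×10⁶ s², so T = 2π × 1.065×10³ = 6.691×10³ s.
Converting: 6.691×10³ s ÷ 3600 = 1.859 h.

T ≈ 1.86 h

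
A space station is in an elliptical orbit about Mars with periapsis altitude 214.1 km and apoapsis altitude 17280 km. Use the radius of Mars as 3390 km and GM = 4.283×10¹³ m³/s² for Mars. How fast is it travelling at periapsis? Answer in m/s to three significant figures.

v ≈ 4500 m/s

r_p = 3390 + 214.1 = 3604.1 km = 3.6041×10⁶ m.
r_a = 3390 + 17280 = 20670 km = 2.0670×10⁷ m.
Semi-major axis a = (r_p + r_a)/2 = 12137 km = 1.214×10⁷ m.
Vis-viva: v² = μ(2/r − 1/a) = 4.283×10¹³ × (5.549×10⁻⁷ − 8.239×10⁻⁸) = 2.024×10⁷ m²/s².
v = 4499 m/s.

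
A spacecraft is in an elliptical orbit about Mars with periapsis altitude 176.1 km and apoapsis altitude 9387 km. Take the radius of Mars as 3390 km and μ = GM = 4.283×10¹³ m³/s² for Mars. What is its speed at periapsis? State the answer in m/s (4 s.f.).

r_p = 3390 + 176.1 = 3566.1 km = 3.5661×10⁶ m.
r_a = 3390 + 9387 = 12777 km = 1.2777×10⁷ m.
Semi-major axis a = (r_p + r_a)/2 = 8171.6 km = 8.172×10⁶ m.
Vis-viva: v² = μ(2/r − 1/a) = 4.283×10¹³ × (5.608×10⁻⁷ − 1.224×10⁻⁷) = 1.878×10⁷ m²/s².
v = 4334 m/s.

v ≈ 4334 m/s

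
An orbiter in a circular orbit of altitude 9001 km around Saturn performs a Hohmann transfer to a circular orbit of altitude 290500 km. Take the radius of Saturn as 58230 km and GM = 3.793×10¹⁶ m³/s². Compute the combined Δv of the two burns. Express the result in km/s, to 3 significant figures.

Δv_total ≈ 11.5 km/s

r₁ = 58230 + 9001 = 67231 km = 6.7231×10⁷ m.
r₂ = 58230 + 290500 = 348730 km = 3.4873×10⁸ m.
Transfer ellipse a_t = (r₁ + r₂)/2 = 2.080×10⁸ m.
At r₁: circular v_c1 = √(μ/r₁) = 23750 m/s; transfer-perikrone v_p = √[μ(2/r₁ − 1/a_t)] = 30760 m/s.
Δv₁ = v_p − v_c1 = 7004 m/s.
At r₂: circular v_c2 = √(μ/r₂) = 10430 m/s; transfer-apokrone v_a = √[μ(2/r₂ − 1/a_t)] = 5930 m/s.
Δv₂ = v_c2 − v_a = 4500 m/s.
Total Δv = Δv₁ + Δv₂ = 11500 m/s = 11.50 km/s.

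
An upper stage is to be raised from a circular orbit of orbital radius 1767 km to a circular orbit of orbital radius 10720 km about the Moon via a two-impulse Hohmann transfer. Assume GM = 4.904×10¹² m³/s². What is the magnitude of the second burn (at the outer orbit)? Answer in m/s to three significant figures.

Δv ≈ 317 m/s

r₁ = 1767 km = 1.767×10⁶ m.
r₂ = 10720 km = 1.072×10⁷ m.
Transfer ellipse a_t = (r₁ + r₂)/2 = 6.244×10⁶ m.
At r₁: circular v_c1 = √(μ/r₁) = 1666 m/s; transfer-perilune v_p = √[μ(2/r₁ − 1/a_t)] = 2183 m/s.
At r₂: circular v_c2 = √(μ/r₂) = 676.4 m/s; transfer-apolune v_a = √[μ(2/r₂ − 1/a_t)] = 359.8 m/s.
Δv₂ = v_c2 − v_a = 316.5 m/s.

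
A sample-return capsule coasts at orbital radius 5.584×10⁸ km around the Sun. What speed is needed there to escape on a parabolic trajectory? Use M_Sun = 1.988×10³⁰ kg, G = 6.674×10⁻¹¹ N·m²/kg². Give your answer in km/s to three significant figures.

v_esc ≈ 21.8 km/s

μ = GM = 6.674×10⁻¹¹ × 1.988×10³⁰ = 1.327×10²⁰ m³/s².
r = 5.584×10⁸ km = 5.584×10¹¹ m.
Escape speed v_esc = √(2μ/r) = √(2 × 1.327×10²⁰ / 5.584×10¹¹) = √(4.752×10⁸) = 21800 m/s.
= 21.80 km/s.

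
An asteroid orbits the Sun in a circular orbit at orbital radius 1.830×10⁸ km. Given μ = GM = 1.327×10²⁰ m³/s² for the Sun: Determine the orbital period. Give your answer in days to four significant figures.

r = 1.830×10⁸ km = 1.830×10¹¹ m.
Kepler's third law: T = 2π√(r³/μ) = 2π√((1.830×10¹¹)³ / 1.327×10²⁰).
r³/μ = 4.618×10¹³ s², so T = 2π × 6.796×10⁶ = 4.270×10⁷ s.
Converting: 4.270×10⁷ s ÷ 86400 = 494.2 days.

T ≈ 494.2 days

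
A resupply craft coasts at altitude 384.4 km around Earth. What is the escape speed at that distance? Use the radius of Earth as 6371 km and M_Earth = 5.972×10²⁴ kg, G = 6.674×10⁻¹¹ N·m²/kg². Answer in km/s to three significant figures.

μ = GM = 6.674×10⁻¹¹ × 5.972×10²⁴ = 3.986×10¹⁴ m³/s².
r = 6371 + 384.4 = 6755.4 km = 6.7554×10⁶ m.
Escape speed v_esc = √(2μ/r) = √(2 × 3.986×10¹⁴ / 6.755×10⁶) = √(1.180×10⁸) = 10860 m/s.
= 10.86 km/s.

v_esc ≈ 10.9 km/s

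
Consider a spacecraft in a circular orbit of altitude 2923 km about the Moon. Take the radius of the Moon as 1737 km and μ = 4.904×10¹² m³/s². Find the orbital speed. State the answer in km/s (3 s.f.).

r = 1737 + 2923 = 4660.0 km = 4.6600×10⁶ m.
For a circular orbit v = √(μ/r) = √(4.904×10¹² / 4.660×10⁶) = √(1.052×10⁶) = 1026 m/s.
That is 1.026 km/s.

v ≈ 1.03 km/s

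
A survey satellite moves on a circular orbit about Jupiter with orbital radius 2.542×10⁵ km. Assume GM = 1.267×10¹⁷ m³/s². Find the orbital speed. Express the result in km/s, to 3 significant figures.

r = 2.542×10⁵ km = 2.542×10⁸ m.
For a circular orbit v = √(μ/r) = √(1.267×10¹⁷ / 2.542×10⁸) = √(4.984×10⁸) = 22330 m/s.
That is 22.33 km/s.

v ≈ 22.3 km/s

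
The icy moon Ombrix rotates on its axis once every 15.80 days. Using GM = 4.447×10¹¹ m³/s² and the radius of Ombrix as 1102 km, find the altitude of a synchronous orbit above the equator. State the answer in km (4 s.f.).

T = 15.80 days = 1.365×10⁶ s.
A synchronous orbit has period T, so by Kepler's third law a = (μT²/4π²)^(1/3).
μT²/4π² = 4.447×10¹¹ × (1.365×10⁶)² / 39.48 = 2.099×10²² m³.
a = 2.759×10⁷ m = 27586 km.
Altitude h = a − R = 27586 − 1102 = 26484 km.

h_sync ≈ 26480 km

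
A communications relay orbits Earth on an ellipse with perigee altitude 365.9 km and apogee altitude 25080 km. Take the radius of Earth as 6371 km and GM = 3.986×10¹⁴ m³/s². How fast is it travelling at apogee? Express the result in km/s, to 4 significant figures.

r_p = 6371 + 365.9 = 6736.9 km = 6.7369×10⁶ m.
r_a = 6371 + 25080 = 31451 km = 3.1451×10⁷ m.
Semi-major axis a = (r_p + r_a)/2 = 19094 km = 1.909×10⁷ m.
Vis-viva: v² = μ(2/r − 1/a) = 3.986×10¹⁴ × (6.359×10⁻⁸ − 5.237×10⁻⁸) = 4.472×10⁶ m²/s².
v = 2115 m/s = 2.115 km/s.

v ≈ 2.115 km/s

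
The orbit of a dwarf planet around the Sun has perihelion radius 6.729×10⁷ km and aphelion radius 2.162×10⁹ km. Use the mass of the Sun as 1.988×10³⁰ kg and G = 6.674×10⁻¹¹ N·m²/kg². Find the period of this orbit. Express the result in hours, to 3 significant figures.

T ≈ 178000 hours

μ = GM = 6.674×10⁻¹¹ × 1.988×10³⁰ = 1.327×10²⁰ m³/s².
Semi-major axis a = (r_p + r_a)/2 = (6.7290×10⁷ + 2.1620×10⁹)/2 = 1.1146×10⁹ km = 1.115×10¹² m.
By Kepler's third law T = 2π√(a³/μ) = 2π × 1.022×10⁸ = 6.419×10⁸ s.
= 1.783×10⁵ hours.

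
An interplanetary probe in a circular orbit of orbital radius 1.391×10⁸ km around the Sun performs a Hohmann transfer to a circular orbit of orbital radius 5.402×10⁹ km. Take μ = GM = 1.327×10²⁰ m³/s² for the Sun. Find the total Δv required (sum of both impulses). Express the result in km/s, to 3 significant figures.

r₁ = 1.391×10⁸ km = 1.391×10¹¹ m.
r₂ = 5.402×10⁹ km = 5.402×10¹² m.
Transfer ellipse a_t = (r₁ + r₂)/2 = 2.771×10¹² m.
At r₁: circular v_c1 = √(μ/r₁) = 30890 m/s; transfer-perihelion v_p = √[μ(2/r₁ − 1/a_t)] = 43130 m/s.
Δv₁ = v_p − v_c1 = 12240 m/s.
At r₂: circular v_c2 = √(μ/r₂) = 4956 m/s; transfer-aphelion v_a = √[μ(2/r₂ − 1/a_t)] = 1111 m/s.
Δv₂ = v_c2 − v_a = 3846 m/s.
Total Δv = Δv₁ + Δv₂ = 16090 m/s = 16.09 km/s.

Δv_total ≈ 16.1 km/s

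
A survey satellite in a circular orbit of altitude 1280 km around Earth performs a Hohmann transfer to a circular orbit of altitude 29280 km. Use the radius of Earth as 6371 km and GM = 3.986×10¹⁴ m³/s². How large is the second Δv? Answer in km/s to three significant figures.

Δv ≈ 1.36 km/s

r₁ = 6371 + 1280 = 7651.0 km = 7.6510×10⁶ m.
r₂ = 6371 + 29280 = 35651 km = 3.5651×10⁷ m.
Transfer ellipse a_t = (r₁ + r₂)/2 = 2.165×10⁷ m.
At r₁: circular v_c1 = √(μ/r₁) = 7218 m/s; transfer-perigee v_p = √[μ(2/r₁ − 1/a_t)] = 9262 m/s.
At r₂: circular v_c2 = √(μ/r₂) = 3344 m/s; transfer-apogee v_a = √[μ(2/r₂ − 1/a_t)] = 1988 m/s.
Δv₂ = v_c2 − v_a = 1356 m/s.
= 1.356 km/s.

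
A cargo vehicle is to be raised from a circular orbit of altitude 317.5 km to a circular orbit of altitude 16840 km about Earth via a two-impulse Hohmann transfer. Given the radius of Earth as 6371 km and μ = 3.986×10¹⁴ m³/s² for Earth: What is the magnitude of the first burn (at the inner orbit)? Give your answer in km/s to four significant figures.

Δv ≈ 1.899 km/s

r₁ = 6371 + 317.5 = 6688.5 km = 6.6885×10⁶ m.
r₂ = 6371 + 16840 = 23211 km = 2.3211×10⁷ m.
Transfer ellipse a_t = (r₁ + r₂)/2 = 1.495×10⁷ m.
At r₁: circular v_c1 = √(μ/r₁) = 7720 m/s; transfer-perigee v_p = √[μ(2/r₁ − 1/a_t)] = 9619 m/s.
Δv₁ = v_p − v_c1 = 1899 m/s.
= 1.899 km/s.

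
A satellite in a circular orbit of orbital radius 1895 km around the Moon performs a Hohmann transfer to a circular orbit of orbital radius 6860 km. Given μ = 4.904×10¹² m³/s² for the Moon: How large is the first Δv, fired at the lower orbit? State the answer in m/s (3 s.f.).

Δv ≈ 405 m/s

r₁ = 1895 km = 1.895×10⁶ m.
r₂ = 6860 km = 6.860×10⁶ m.
Transfer ellipse a_t = (r₁ + r₂)/2 = 4.378×10⁶ m.
At r₁: circular v_c1 = √(μ/r₁) = 1609 m/s; transfer-perilune v_p = √[μ(2/r₁ − 1/a_t)] = 2014 m/s.
Δv₁ = v_p − v_c1 = 405.1 m/s.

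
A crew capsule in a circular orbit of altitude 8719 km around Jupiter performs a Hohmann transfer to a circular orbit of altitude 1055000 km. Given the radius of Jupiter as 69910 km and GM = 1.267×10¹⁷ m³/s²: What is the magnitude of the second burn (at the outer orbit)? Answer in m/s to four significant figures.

r₁ = 69910 + 8719 = 78629 km = 7.8629×10⁷ m.
r₂ = 69910 + 1055000 = 1124900 km = 1.1249×10⁹ m.
Transfer ellipse a_t = (r₁ + r₂)/2 = 6.018×10⁸ m.
At r₁: circular v_c1 = √(μ/r₁) = 40140 m/s; transfer-perijove v_p = √[μ(2/r₁ − 1/a_t)] = 54880 m/s.
At r₂: circular v_c2 = √(μ/r₂) = 10610 m/s; transfer-apojove v_a = √[μ(2/r₂ − 1/a_t)] = 3836 m/s.
Δv₂ = v_c2 − v_a = 6777 m/s.

Δv ≈ 6777 m/s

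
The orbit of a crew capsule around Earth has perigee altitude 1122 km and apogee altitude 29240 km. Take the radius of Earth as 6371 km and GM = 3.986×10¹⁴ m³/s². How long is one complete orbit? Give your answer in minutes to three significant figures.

T ≈ 525 minutes

r_p = 6371 + 1122 = 7493.0 km = 7.4930×10⁶ m.
r_a = 6371 + 29240 = 35611 km = 3.5611×10⁷ m.
Semi-major axis a = (r_p + r_a)/2 = (7493.0 + 35611)/2 = 21552 km = 2.155×10⁷ m.
By Kepler's third law T = 2π√(a³/μ) = 2π × 5.011×10³ = 3.149×10⁴ s.
= 524.8 minutes.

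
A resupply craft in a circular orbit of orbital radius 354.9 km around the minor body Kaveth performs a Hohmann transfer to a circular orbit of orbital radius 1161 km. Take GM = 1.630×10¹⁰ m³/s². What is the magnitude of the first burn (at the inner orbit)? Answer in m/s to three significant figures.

r₁ = 354.9 km = 3.549×10⁵ m.
r₂ = 1161 km = 1.161×10⁶ m.
Transfer ellipse a_t = (r₁ + r₂)/2 = 7.580×10⁵ m.
At r₁: circular v_c1 = √(μ/r₁) = 214.3 m/s; transfer-periapsis v_p = √[μ(2/r₁ − 1/a_t)] = 265.2 m/s.
Δv₁ = v_p − v_c1 = 50.93 m/s.

Δv ≈ 50.9 m/s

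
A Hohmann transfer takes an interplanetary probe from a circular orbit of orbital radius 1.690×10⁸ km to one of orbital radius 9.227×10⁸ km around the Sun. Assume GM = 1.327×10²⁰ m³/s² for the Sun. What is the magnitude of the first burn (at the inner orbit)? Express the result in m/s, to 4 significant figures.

r₁ = 1.690×10⁸ km = 1.690×10¹¹ m.
r₂ = 9.227×10⁸ km = 9.227×10¹¹ m.
Transfer ellipse a_t = (r₁ + r₂)/2 = 5.458×10¹¹ m.
At r₁: circular v_c1 = √(μ/r₁) = 28020 m/s; transfer-perihelion v_p = √[μ(2/r₁ − 1/a_t)] = 36430 m/s.
Δv₁ = v_p − v_c1 = 8411 m/s.

Δv ≈ 8411 m/s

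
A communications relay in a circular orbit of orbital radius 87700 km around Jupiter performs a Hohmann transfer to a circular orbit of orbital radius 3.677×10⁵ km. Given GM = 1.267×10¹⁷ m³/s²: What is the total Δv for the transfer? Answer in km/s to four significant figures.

Δv_total ≈ 17.33 km/s

r₁ = 87700 km = 8.770×10⁷ m.
r₂ = 3.677×10⁵ km = 3.677×10⁸ m.
Transfer ellipse a_t = (r₁ + r₂)/2 = 2.277×10⁸ m.
At r₁: circular v_c1 = √(μ/r₁) = 38010 m/s; transfer-perijove v_p = √[μ(2/r₁ − 1/a_t)] = 48300 m/s.
Δv₁ = v_p − v_c1 = 10290 m/s.
At r₂: circular v_c2 = √(μ/r₂) = 18560 m/s; transfer-apojove v_a = √[μ(2/r₂ − 1/a_t)] = 11520 m/s.
Δv₂ = v_c2 − v_a = 7043 m/s.
Total Δv = Δv₁ + Δv₂ = 17330 m/s = 17.33 km/s.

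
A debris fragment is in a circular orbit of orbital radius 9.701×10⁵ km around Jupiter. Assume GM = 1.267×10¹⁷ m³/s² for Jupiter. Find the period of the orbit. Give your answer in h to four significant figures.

T ≈ 148.2 h

r = 9.701×10⁵ km = 9.701×10⁸ m.
Kepler's third law: T = 2π√(r³/μ) = 2π√((9.701×10⁸)³ / 1.267×10¹⁷).
r³/μ = 7.206×10⁹ s², so T = 2π × 8.489×10⁴ = 5.334×10⁵ s.
Converting: 5.334×10⁵ s ÷ 3600 = 148.2 h.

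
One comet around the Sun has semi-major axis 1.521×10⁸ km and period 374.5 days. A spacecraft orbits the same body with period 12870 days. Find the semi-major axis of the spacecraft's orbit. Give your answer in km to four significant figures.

Kepler's third law: a³ ∝ T², so a₂ = a₁ (T₂/T₁)^(2/3).
T₂/T₁ = 34.37, (T₂/T₁)^(2/3) = 10.57.
a₂ = 1.521×10⁸ × 10.57 = 1.608×10⁹ km.

a₂ ≈ 1.608×10⁹ km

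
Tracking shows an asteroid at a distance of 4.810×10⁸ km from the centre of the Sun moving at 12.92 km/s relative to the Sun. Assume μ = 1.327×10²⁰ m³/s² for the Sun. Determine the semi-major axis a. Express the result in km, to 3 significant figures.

a ≈ 3.45×10⁸ km

r = 4.810×10¹¹ m.
Specific orbital energy ε = v²/2 − μ/r = (12920)²/2 − 1.327×10²⁰/4.810×10¹¹ = -1.924×10⁸ J/kg.
Since ε = −μ/(2a), a = −μ/(2ε) = 3.448×10¹¹ m = 3.4482×10⁸ km.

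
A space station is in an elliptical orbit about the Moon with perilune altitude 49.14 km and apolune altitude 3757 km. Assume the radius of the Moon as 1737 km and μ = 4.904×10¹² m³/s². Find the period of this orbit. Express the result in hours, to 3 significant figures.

T ≈ 5.47 hours

r_p = 1737 + 49.14 = 1786.1 km = 1.7861×10⁶ m.
r_a = 1737 + 3757 = 5494.0 km = 5.4940×10⁶ m.
Semi-major axis a = (r_p + r_a)/2 = (1786.1 + 5494.0)/2 = 3640.1 km = 3.640×10⁶ m.
By Kepler's third law T = 2π√(a³/μ) = 2π × 3.136×10³ = 1.970×10⁴ s.
= 5.474 hours.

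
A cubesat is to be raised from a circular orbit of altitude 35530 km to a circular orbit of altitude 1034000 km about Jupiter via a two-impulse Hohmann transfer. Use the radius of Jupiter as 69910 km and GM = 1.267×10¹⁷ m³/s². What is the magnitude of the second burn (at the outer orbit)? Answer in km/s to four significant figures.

Δv ≈ 6.240 km/s

r₁ = 69910 + 35530 = 105440 km = 1.0544×10⁸ m.
r₂ = 69910 + 1034000 = 1103900 km = 1.1039×10⁹ m.
Transfer ellipse a_t = (r₁ + r₂)/2 = 6.047×10⁸ m.
At r₁: circular v_c1 = √(μ/r₁) = 34660 m/s; transfer-perijove v_p = √[μ(2/r₁ − 1/a_t)] = 46840 m/s.
At r₂: circular v_c2 = √(μ/r₂) = 10710 m/s; transfer-apojove v_a = √[μ(2/r₂ − 1/a_t)] = 4474 m/s.
Δv₂ = v_c2 − v_a = 6240 m/s.
= 6.240 km/s.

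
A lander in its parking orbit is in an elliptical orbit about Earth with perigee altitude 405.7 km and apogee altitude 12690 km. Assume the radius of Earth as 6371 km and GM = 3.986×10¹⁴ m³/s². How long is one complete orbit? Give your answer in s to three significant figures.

T ≈ 14600 s

r_p = 6371 + 405.7 = 6776.7 km = 6.7767×10⁶ m.
r_a = 6371 + 12690 = 19061 km = 1.9061×10⁷ m.
Semi-major axis a = (r_p + r_a)/2 = (6776.7 + 19061)/2 = 12919 km = 1.292×10⁷ m.
By Kepler's third law T = 2π√(a³/μ) = 2π × 2.326×10³ = 1.461×10⁴ s.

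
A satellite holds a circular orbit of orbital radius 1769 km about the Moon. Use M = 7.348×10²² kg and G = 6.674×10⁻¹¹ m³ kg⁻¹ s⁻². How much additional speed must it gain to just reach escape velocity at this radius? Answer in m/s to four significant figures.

μ = GM = 6.674×10⁻¹¹ × 7.348×10²² = 4.904×10¹² m³/s².
r = 1769 km = 1.769×10⁶ m.
Circular speed v_c = √(μ/r) = 1665 m/s.
Escape speed v_esc = √(2μ/r) = √2 × v_c = 2355 m/s.
Δv = v_esc − v_c = 689.7 m/s.

Δv ≈ 689.7 m/s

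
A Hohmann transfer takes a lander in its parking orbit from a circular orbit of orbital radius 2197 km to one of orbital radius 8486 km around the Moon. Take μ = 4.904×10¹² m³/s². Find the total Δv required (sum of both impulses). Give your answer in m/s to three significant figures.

r₁ = 2197 km = 2.197×10⁶ m.
r₂ = 8486 km = 8.486×10⁶ m.
Transfer ellipse a_t = (r₁ + r₂)/2 = 5.342×10⁶ m.
At r₁: circular v_c1 = √(μ/r₁) = 1494 m/s; transfer-perilune v_p = √[μ(2/r₁ − 1/a_t)] = 1883 m/s.
Δv₁ = v_p − v_c1 = 389.1 m/s.
At r₂: circular v_c2 = √(μ/r₂) = 760.2 m/s; transfer-apolune v_a = √[μ(2/r₂ − 1/a_t)] = 487.5 m/s.
Δv₂ = v_c2 − v_a = 272.7 m/s.
Total Δv = Δv₁ + Δv₂ = 661.8 m/s.

Δv_total ≈ 662 m/s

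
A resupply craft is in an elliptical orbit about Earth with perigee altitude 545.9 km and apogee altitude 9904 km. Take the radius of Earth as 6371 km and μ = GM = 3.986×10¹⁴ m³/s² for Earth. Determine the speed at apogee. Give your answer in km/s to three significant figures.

v ≈ 3.82 km/s

r_p = 6371 + 545.9 = 6916.9 km = 6.9169×10⁶ m.
r_a = 6371 + 9904 = 16275 km = 1.6275×10⁷ m.
Semi-major axis a = (r_p + r_a)/2 = 11596 km = 1.160×10⁷ m.
Vis-viva: v² = μ(2/r − 1/a) = 3.986×10¹⁴ × (1.229×10⁻⁷ − 8.624×10⁻⁸) = 1.461×10⁷ m²/s².
v = 3822 m/s = 3.822 km/s.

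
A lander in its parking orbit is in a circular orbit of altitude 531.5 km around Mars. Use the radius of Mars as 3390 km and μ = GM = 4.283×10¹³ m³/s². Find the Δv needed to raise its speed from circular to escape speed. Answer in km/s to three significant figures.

r = 3390 + 531.5 = 3921.5 km = 3.9215×10⁶ m.
Circular speed v_c = √(μ/r) = 3305 m/s.
Escape speed v_esc = √(2μ/r) = √2 × v_c = 4674 m/s.
Δv = v_esc − v_c = 1369 m/s = 1.369 km/s.

Δv ≈ 1.37 km/s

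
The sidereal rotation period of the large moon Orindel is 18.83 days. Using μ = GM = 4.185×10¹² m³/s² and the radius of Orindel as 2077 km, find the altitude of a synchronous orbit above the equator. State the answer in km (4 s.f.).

h_sync ≈ 63390 km

T = 18.83 days = 1.627×10⁶ s.
A synchronous orbit has period T, so by Kepler's third law a = (μT²/4π²)^(1/3).
μT²/4π² = 4.185×10¹² × (1.627×10⁶)² / 39.48 = 2.806×10²³ m³.
a = 6.547×10⁷ m = 65467 km.
Altitude h = a − R = 65467 − 2077 = 63390 km.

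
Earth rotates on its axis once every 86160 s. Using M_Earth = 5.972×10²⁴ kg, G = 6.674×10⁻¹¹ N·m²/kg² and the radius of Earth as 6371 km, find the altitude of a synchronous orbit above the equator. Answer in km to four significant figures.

h_sync ≈ 35790 km

μ = GM = 6.674×10⁻¹¹ × 5.972×10²⁴ = 3.986×10¹⁴ m³/s².
A synchronous orbit has period T, so by Kepler's third law a = (μT²/4π²)^(1/3).
μT²/4π² = 3.986×10¹⁴ × (8.616×10⁴)² / 39.48 = 7.495×10²² m³.
a = 4.216×10⁷ m = 42162 km.
Altitude h = a − R = 42162 − 6371 = 35791 km.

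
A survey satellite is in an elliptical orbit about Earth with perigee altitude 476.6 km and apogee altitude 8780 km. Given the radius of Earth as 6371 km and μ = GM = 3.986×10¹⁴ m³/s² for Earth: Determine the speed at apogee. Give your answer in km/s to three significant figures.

r_p = 6371 + 476.6 = 6847.6 km = 6.8476×10⁶ m.
r_a = 6371 + 8780 = 15151 km = 1.5151×10⁷ m.
Semi-major axis a = (r_p + r_a)/2 = 10999 km = 1.100×10⁷ m.
Vis-viva: v² = μ(2/r − 1/a) = 3.986×10¹⁴ × (1.320×10⁻⁷ − 9.091×10⁻⁸) = 1.638×10⁷ m²/s².
v = 4047 m/s = 4.047 km/s.

v ≈ 4.05 km/s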